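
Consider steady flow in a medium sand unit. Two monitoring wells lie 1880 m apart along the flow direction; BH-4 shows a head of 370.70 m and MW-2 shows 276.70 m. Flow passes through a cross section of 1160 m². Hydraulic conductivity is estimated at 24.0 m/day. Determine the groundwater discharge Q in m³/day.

1390

Hydraulic gradient i = (370.70 − 276.70) / 1880 = 94 / 1880 = 0.05000.
Darcy's law: Q = K · A · i = 24.00 × 1160 × 0.05000 = 1392 m³/day.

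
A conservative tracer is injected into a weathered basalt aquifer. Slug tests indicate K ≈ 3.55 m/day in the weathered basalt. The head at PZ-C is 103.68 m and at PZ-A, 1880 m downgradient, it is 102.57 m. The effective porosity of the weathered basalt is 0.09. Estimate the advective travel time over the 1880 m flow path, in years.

221

Hydraulic gradient i = (103.68 − 102.57) / 1880 = 1.11 / 1880 = 0.0005904.
Darcy flux q = K · i = 3.550 × 0.0005904 = 0.002096 m/day.
Seepage velocity v = q / n_e = 0.002096 / 0.09 = 0.02329 m/day.
Travel time t = L / v = 1880 / 0.02329 = 80725 days = 221.0 years.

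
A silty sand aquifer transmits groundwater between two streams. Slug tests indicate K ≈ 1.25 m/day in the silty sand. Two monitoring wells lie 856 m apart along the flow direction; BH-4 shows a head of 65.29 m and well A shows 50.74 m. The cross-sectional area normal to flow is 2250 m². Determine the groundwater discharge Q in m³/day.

Hydraulic gradient i = (65.29 − 50.74) / 856 = 14.55 / 856 = 0.01700.
Darcy's law: Q = K · A · i = 1.250 × 2250 × 0.01700 = 47.81 m³/day.

47.8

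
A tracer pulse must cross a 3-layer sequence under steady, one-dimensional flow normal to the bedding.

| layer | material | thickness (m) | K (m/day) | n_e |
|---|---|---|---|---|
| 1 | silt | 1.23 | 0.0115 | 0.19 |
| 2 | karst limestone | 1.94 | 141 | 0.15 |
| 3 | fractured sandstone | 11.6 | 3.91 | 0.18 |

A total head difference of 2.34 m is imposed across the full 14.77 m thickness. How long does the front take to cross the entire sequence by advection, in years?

With flow normal to the layers, continuity requires the same specific discharge q through every layer.
Σ(b_i/K_i) = 1.23/0.0115 + 1.94/141 + 11.6/3.91 = 109.9 d.
q = Δh / Σ(b_i/K_i) = 2.34 / 109.9 = 0.02128 m/day.
In each layer the seepage velocity is v_i = q/n_i, so the layer transit time is t_i = b_i·n_i / q:
  layer 1 (silt): t_1 = 1.23 × 0.19 / 0.02128 = 10.98 d
  layer 2 (karst limestone): t_2 = 1.94 × 0.15 / 0.02128 = 13.67 d
  layer 3 (fractured sandstone): t_3 = 11.6 × 0.18 / 0.02128 = 98.10 d
Total t = Σ t_i = 122.7 days = 0.3361 years.

0.336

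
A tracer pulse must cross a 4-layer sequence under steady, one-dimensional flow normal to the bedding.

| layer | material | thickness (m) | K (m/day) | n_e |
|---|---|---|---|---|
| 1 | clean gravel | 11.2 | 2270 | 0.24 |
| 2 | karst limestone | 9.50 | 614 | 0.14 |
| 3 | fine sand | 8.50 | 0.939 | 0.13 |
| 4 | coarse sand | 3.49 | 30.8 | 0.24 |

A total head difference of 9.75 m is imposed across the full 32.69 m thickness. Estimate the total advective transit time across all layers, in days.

5.62

With flow normal to the layers, continuity requires the same specific discharge q through every layer.
Σ(b_i/K_i) = 11.2/2270 + 9.50/614 + 8.50/0.939 + 3.49/30.8 = 9.186 d.
q = Δh / Σ(b_i/K_i) = 9.75 / 9.186 = 1.061 m/day.
In each layer the seepage velocity is v_i = q/n_i, so the layer transit time is t_i = b_i·n_i / q:
  layer 1 (clean gravel): t_1 = 11.2 × 0.24 / 1.061 = 2.532 d
  layer 2 (karst limestone): t_2 = 9.50 × 0.14 / 1.061 = 1.253 d
  layer 3 (fine sand): t_3 = 8.50 × 0.13 / 1.061 = 1.041 d
  layer 4 (coarse sand): t_4 = 3.49 × 0.24 / 1.061 = 0.7891 d
Total t = Σ t_i = 5.616 days.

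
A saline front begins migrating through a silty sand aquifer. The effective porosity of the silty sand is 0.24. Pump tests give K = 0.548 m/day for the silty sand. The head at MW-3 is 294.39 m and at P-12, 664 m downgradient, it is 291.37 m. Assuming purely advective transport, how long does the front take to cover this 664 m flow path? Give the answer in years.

175

Hydraulic gradient i = (294.39 − 291.37) / 664 = 3.02 / 664 = 0.004548.
Darcy flux q = K · i = 0.5480 × 0.004548 = 0.002492 m/day.
Seepage velocity v = q / n_e = 0.002492 / 0.24 = 0.01039 m/day.
Travel time t = L / v = 664 / 0.01039 = 63938 days = 175.1 years.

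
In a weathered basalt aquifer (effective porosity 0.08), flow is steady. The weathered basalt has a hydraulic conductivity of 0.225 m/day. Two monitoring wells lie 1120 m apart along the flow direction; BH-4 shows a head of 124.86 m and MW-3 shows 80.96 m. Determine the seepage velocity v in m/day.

Hydraulic gradient i = (124.86 − 80.96) / 1120 = 43.9 / 1120 = 0.03920.
Darcy flux q = K · i = 0.2250 × 0.03920 = 0.008819 m/day.
Seepage velocity v = q / n_e = 0.008819 / 0.08 = 0.1102 m/day.

0.110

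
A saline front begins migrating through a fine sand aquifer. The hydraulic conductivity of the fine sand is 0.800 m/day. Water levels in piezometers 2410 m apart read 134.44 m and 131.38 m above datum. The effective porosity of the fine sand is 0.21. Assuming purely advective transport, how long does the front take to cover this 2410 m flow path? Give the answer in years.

1360

Hydraulic gradient i = (134.44 − 131.38) / 2410 = 3.06 / 2410 = 0.001270.
Darcy flux q = K · i = 0.8000 × 0.001270 = 0.001016 m/day.
Seepage velocity v = q / n_e = 0.001016 / 0.21 = 0.004837 m/day.
Travel time t = L / v = 2410 / 0.004837 = 4.982e+05 days = 1364 years.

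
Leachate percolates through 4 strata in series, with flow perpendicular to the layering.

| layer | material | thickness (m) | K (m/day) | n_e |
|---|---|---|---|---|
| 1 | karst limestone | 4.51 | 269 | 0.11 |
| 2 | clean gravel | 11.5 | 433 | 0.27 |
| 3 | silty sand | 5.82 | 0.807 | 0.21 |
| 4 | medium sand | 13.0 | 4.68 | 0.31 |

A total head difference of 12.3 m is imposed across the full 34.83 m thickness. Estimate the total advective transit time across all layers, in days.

With flow normal to the layers, continuity requires the same specific discharge q through every layer.
Σ(b_i/K_i) = 4.51/269 + 11.5/433 + 5.82/0.807 + 13.0/4.68 = 10.03 d.
q = Δh / Σ(b_i/K_i) = 12.3 / 10.03 = 1.226 m/day.
In each layer the seepage velocity is v_i = q/n_i, so the layer transit time is t_i = b_i·n_i / q:
  layer 1 (karst limestone): t_1 = 4.51 × 0.11 / 1.226 = 0.4047 d
  layer 2 (clean gravel): t_2 = 11.5 × 0.27 / 1.226 = 2.533 d
  layer 3 (silty sand): t_3 = 5.82 × 0.21 / 1.226 = 0.9969 d
  layer 4 (medium sand): t_4 = 13.0 × 0.31 / 1.226 = 3.287 d
Total t = Σ t_i = 7.222 days.

7.22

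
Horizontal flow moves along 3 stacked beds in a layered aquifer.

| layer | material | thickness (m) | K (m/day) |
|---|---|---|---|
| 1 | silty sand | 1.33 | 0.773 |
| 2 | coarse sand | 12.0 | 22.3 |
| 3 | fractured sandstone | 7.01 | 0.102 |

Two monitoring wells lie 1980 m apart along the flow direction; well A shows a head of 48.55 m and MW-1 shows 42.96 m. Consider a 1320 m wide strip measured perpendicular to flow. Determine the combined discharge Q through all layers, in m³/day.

1000

Flow is parallel to layering, so each bed carries its own Darcy discharge and the transmissivities add.
Σ(K_i·b_i) = 0.773×1.33 + 22.3×12.0 + 0.102×7.01 = 269.3 m²/day.
Hydraulic gradient i = (48.55 − 42.96) / 1980 = 5.59 / 1980 = 0.002823.
Q = Σ(K_i·b_i) · W · i = 269.3 × 1320 × 0.002823 = 1004 m³/day.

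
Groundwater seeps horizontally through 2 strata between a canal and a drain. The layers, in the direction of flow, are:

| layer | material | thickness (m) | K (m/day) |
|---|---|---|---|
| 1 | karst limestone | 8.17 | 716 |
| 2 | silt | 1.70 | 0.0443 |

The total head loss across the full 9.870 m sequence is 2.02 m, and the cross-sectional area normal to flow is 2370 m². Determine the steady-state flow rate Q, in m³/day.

125

Flow is perpendicular to layering, so the layers act in series and the equivalent K is the thickness-weighted harmonic mean.
Total thickness L = 8.17 + 1.70 = 9.870 m.
Σ(b_i/K_i) = 8.17/716 + 1.70/0.0443 = 38.39 d.
K_eq = L / Σ(b_i/K_i) = 9.870 / 38.39 = 0.2571 m/day.
Q = K_eq · A · (Δh/L) = 0.2571 × 2370 × (2.02/9.870) = 124.7 m³/day.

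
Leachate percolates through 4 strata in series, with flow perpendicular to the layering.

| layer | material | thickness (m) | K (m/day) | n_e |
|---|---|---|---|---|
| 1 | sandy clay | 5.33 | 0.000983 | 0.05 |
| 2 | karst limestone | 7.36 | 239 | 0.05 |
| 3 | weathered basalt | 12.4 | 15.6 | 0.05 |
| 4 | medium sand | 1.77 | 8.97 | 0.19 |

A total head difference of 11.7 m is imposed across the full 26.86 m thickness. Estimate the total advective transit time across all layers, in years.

With flow normal to the layers, continuity requires the same specific discharge q through every layer.
Σ(b_i/K_i) = 5.33/0.000983 + 7.36/239 + 12.4/15.6 + 1.77/8.97 = 5423 d.
q = Δh / Σ(b_i/K_i) = 11.7 / 5423 = 0.002157 m/day.
In each layer the seepage velocity is v_i = q/n_i, so the layer transit time is t_i = b_i·n_i / q:
  layer 1 (sandy clay): t_1 = 5.33 × 0.05 / 0.002157 = 123.5 d
  layer 2 (karst limestone): t_2 = 7.36 × 0.05 / 0.002157 = 170.6 d
  layer 3 (weathered basalt): t_3 = 12.4 × 0.05 / 0.002157 = 287.4 d
  layer 4 (medium sand): t_4 = 1.77 × 0.19 / 0.002157 = 155.9 d
Total t = Σ t_i = 737.4 days = 2.019 years.

2.02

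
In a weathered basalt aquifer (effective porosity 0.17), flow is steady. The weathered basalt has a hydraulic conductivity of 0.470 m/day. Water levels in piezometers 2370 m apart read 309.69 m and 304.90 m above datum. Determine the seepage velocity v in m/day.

0.00559

Hydraulic gradient i = (309.69 − 304.90) / 2370 = 4.79 / 2370 = 0.002021.
Darcy flux q = K · i = 0.4700 × 0.002021 = 0.0009499 m/day.
Seepage velocity v = q / n_e = 0.0009499 / 0.17 = 0.005588 m/day.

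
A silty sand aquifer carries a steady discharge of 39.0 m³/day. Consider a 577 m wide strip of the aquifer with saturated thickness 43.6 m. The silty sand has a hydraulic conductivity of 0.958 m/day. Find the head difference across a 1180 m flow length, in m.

1.91

Cross-sectional area A = 577 × 43.6 = 25157 m².
From Q = K·A·i, i = Q / (K·A) = 39.0 / (0.9580 × 25157) = 0.001618.
Head loss Δh = i · L = 0.001618 × 1180 = 1.909 m.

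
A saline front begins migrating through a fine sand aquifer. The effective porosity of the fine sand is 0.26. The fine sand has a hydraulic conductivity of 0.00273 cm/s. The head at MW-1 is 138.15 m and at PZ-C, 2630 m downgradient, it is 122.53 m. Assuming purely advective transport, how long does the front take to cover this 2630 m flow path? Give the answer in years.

Convert K: 0.00273 cm/s × 864 = 2.359 m/day.
Hydraulic gradient i = (138.15 − 122.53) / 2630 = 15.62 / 2630 = 0.005939.
Darcy flux q = K · i = 2.359 × 0.005939 = 0.01401 m/day.
Seepage velocity v = q / n_e = 0.01401 / 0.26 = 0.05388 m/day.
Travel time t = L / v = 2630 / 0.05388 = 48812 days = 133.6 years.

134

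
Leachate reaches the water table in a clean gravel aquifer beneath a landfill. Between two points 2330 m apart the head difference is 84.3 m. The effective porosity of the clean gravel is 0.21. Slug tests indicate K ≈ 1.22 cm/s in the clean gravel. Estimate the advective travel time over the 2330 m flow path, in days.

Convert K: 1.22 cm/s × 864 = 1054 m/day.
Hydraulic gradient i = Δh / L = 84.3 / 2330 = 0.03618.
Darcy flux q = K · i = 1054 × 0.03618 = 38.14 m/day.
Seepage velocity v = q / n_e = 38.14 / 0.21 = 181.6 m/day.
Travel time t = L / v = 2330 / 181.6 = 12.83 days.

12.8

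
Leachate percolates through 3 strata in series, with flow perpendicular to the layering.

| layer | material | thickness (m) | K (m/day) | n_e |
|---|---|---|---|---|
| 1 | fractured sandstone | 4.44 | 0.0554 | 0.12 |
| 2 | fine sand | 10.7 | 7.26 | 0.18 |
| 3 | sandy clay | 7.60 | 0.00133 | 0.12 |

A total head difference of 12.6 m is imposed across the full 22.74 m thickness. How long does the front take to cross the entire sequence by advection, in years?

4.25

With flow normal to the layers, continuity requires the same specific discharge q through every layer.
Σ(b_i/K_i) = 4.44/0.0554 + 10.7/7.26 + 7.60/0.00133 = 5796 d.
q = Δh / Σ(b_i/K_i) = 12.6 / 5796 = 0.002174 m/day.
In each layer the seepage velocity is v_i = q/n_i, so the layer transit time is t_i = b_i·n_i / q:
  layer 1 (fractured sandstone): t_1 = 4.44 × 0.12 / 0.002174 = 245.1 d
  layer 2 (fine sand): t_2 = 10.7 × 0.18 / 0.002174 = 885.9 d
  layer 3 (sandy clay): t_3 = 7.60 × 0.12 / 0.002174 = 419.5 d
Total t = Σ t_i = 1551 days = 4.245 years.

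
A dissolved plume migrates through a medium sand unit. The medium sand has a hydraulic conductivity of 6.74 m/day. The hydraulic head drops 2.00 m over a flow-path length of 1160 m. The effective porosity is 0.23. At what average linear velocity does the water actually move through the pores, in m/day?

Hydraulic gradient i = Δh / L = 2.00 / 1160 = 0.001724.
Darcy flux q = K · i = 6.740 × 0.001724 = 0.01162 m/day.
Seepage velocity v = q / n_e = 0.01162 / 0.23 = 0.05052 m/day.

0.0505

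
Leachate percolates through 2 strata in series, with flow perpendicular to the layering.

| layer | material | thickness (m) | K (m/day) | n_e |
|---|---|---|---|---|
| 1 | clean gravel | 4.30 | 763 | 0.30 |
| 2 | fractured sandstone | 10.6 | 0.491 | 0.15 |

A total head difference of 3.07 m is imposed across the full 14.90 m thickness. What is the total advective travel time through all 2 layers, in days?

20.3

With flow normal to the layers, continuity requires the same specific discharge q through every layer.
Σ(b_i/K_i) = 4.30/763 + 10.6/0.491 = 21.59 d.
q = Δh / Σ(b_i/K_i) = 3.07 / 21.59 = 0.1422 m/day.
In each layer the seepage velocity is v_i = q/n_i, so the layer transit time is t_i = b_i·n_i / q:
  layer 1 (clean gravel): t_1 = 4.30 × 0.30 / 0.1422 = 9.074 d
  layer 2 (fractured sandstone): t_2 = 10.6 × 0.15 / 0.1422 = 11.18 d
Total t = Σ t_i = 20.26 days.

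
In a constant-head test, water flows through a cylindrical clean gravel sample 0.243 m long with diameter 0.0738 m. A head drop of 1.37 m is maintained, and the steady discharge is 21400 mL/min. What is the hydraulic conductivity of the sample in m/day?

1280

Cross-sectional area A = π·(d/2)² = π × (0.0738/2)² = 0.004278 m².
Convert discharge: 21400 mL/min = 0.0003567 m³/s.
Darcy's law rearranged: K = Q·L / (A·Δh) = 0.0003567 × 0.243 / (0.004278 × 1.37) = 0.01479 m/s = 1278 m/day.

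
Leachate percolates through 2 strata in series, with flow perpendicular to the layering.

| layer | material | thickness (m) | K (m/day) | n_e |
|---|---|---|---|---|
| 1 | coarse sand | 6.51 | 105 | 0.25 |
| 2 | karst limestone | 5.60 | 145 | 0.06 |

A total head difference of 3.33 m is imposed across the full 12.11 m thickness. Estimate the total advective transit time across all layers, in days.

0.0593

With flow normal to the layers, continuity requires the same specific discharge q through every layer.
Σ(b_i/K_i) = 6.51/105 + 5.60/145 = 0.1006 d.
q = Δh / Σ(b_i/K_i) = 3.33 / 0.1006 = 33.09 m/day.
In each layer the seepage velocity is v_i = q/n_i, so the layer transit time is t_i = b_i·n_i / q:
  layer 1 (coarse sand): t_1 = 6.51 × 0.25 / 33.09 = 0.04918 d
  layer 2 (karst limestone): t_2 = 5.60 × 0.06 / 33.09 = 0.01015 d
Total t = Σ t_i = 0.05933 days.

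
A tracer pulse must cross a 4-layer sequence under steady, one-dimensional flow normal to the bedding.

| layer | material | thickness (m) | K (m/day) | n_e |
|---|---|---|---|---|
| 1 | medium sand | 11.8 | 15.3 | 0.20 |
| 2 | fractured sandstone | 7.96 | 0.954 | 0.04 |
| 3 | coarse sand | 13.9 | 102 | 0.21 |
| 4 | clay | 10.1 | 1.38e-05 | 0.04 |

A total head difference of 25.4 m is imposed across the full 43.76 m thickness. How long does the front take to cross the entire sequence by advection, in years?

With flow normal to the layers, continuity requires the same specific discharge q through every layer.
Σ(b_i/K_i) = 11.8/15.3 + 7.96/0.954 + 13.9/102 + 10.1/1.38e-05 = 7.319e+05 d.
q = Δh / Σ(b_i/K_i) = 25.4 / 7.319e+05 = 3.470e-05 m/day.
In each layer the seepage velocity is v_i = q/n_i, so the layer transit time is t_i = b_i·n_i / q:
  layer 1 (medium sand): t_1 = 11.8 × 0.20 / 3.470e-05 = 68003 d
  layer 2 (fractured sandstone): t_2 = 7.96 × 0.04 / 3.470e-05 = 9175 d
  layer 3 (coarse sand): t_3 = 13.9 × 0.21 / 3.470e-05 = 84110 d
  layer 4 (clay): t_4 = 10.1 × 0.04 / 3.470e-05 = 11641 d
Total t = Σ t_i = 1.729e+05 days = 473.5 years.

473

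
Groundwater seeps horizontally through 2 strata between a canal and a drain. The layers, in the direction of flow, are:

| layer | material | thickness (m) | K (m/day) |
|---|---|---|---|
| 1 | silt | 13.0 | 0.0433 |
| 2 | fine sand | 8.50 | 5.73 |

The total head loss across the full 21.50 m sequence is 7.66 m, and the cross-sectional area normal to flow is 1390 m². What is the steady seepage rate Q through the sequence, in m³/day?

Flow is perpendicular to layering, so the layers act in series and the equivalent K is the thickness-weighted harmonic mean.
Total thickness L = 13.0 + 8.50 = 21.50 m.
Σ(b_i/K_i) = 13.0/0.0433 + 8.50/5.73 = 301.7 d.
K_eq = L / Σ(b_i/K_i) = 21.50 / 301.7 = 0.07126 m/day.
Q = K_eq · A · (Δh/L) = 0.07126 × 1390 × (7.66/21.50) = 35.29 m³/day.

35.3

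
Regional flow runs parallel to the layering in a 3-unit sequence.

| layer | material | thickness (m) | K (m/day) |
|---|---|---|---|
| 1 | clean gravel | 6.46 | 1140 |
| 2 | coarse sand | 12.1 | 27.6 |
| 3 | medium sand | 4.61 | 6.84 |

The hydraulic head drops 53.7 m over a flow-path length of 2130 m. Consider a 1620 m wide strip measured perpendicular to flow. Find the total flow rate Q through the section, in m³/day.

Flow is parallel to layering, so each bed carries its own Darcy discharge and the transmissivities add.
Σ(K_i·b_i) = 1140×6.46 + 27.6×12.1 + 6.84×4.61 = 7730 m²/day.
Hydraulic gradient i = Δh / L = 53.7 / 2130 = 0.02521.
Q = Σ(K_i·b_i) · W · i = 7730 × 1620 × 0.02521 = 3.157e+05 m³/day.

316000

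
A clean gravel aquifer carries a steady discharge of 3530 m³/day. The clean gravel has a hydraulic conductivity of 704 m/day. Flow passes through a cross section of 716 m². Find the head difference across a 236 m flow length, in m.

From Q = K·A·i, i = Q / (K·A) = 3530 / (704.0 × 716.0) = 0.007003.
Head loss Δh = i · L = 0.007003 × 236 = 1.653 m.

1.65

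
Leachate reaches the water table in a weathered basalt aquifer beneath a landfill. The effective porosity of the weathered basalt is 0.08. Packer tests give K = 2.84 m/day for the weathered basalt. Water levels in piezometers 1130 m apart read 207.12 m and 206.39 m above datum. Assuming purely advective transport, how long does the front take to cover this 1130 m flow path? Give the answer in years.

Hydraulic gradient i = (207.12 − 206.39) / 1130 = 0.73 / 1130 = 0.0006460.
Darcy flux q = K · i = 2.840 × 0.0006460 = 0.001835 m/day.
Seepage velocity v = q / n_e = 0.001835 / 0.08 = 0.02293 m/day.
Travel time t = L / v = 1130 / 0.02293 = 49273 days = 134.9 years.

135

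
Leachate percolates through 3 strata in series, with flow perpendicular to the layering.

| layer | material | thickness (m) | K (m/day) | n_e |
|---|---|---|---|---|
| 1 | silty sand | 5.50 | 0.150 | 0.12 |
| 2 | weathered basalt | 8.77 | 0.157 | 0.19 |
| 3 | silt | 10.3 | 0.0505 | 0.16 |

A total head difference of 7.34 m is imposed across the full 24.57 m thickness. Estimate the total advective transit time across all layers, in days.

With flow normal to the layers, continuity requires the same specific discharge q through every layer.
Σ(b_i/K_i) = 5.50/0.150 + 8.77/0.157 + 10.3/0.0505 = 296.5 d.
q = Δh / Σ(b_i/K_i) = 7.34 / 296.5 = 0.02476 m/day.
In each layer the seepage velocity is v_i = q/n_i, so the layer transit time is t_i = b_i·n_i / q:
  layer 1 (silty sand): t_1 = 5.50 × 0.12 / 0.02476 = 26.66 d
  layer 2 (weathered basalt): t_2 = 8.77 × 0.19 / 0.02476 = 67.31 d
  layer 3 (silt): t_3 = 10.3 × 0.16 / 0.02476 = 66.57 d
Total t = Σ t_i = 160.5 days.

161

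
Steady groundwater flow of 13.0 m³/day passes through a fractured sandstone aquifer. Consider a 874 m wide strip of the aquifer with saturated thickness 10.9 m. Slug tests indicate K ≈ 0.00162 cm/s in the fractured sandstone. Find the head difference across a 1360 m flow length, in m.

1.33

Convert K: 0.00162 cm/s × 864 = 1.400 m/day.
Cross-sectional area A = 874 × 10.9 = 9527 m².
From Q = K·A·i, i = Q / (K·A) = 13.0 / (1.400 × 9527) = 0.0009749.
Head loss Δh = i · L = 0.0009749 × 1360 = 1.326 m.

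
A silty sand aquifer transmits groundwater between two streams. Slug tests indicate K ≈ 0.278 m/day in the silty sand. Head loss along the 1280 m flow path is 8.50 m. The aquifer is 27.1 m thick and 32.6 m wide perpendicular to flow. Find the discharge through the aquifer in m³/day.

1.63

Cross-sectional area A = 32.6 × 27.1 = 883.5 m².
Hydraulic gradient i = Δh / L = 8.50 / 1280 = 0.006641.
Darcy's law: Q = K · A · i = 0.2780 × 883.5 × 0.006641 = 1.631 m³/day.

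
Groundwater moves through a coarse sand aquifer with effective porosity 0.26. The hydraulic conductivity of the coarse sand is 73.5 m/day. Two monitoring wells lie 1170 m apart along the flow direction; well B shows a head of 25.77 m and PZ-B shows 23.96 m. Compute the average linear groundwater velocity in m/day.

Hydraulic gradient i = (25.77 − 23.96) / 1170 = 1.81 / 1170 = 0.001547.
Darcy flux q = K · i = 73.50 × 0.001547 = 0.1137 m/day.
Seepage velocity v = q / n_e = 0.1137 / 0.26 = 0.4373 m/day.

0.437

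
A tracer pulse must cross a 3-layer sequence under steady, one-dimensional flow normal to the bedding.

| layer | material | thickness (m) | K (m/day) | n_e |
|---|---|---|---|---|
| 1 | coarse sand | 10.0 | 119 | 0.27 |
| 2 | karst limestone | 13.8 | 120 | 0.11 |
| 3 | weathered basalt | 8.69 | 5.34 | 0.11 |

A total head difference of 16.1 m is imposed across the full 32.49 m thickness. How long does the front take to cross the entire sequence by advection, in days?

With flow normal to the layers, continuity requires the same specific discharge q through every layer.
Σ(b_i/K_i) = 10.0/119 + 13.8/120 + 8.69/5.34 = 1.826 d.
q = Δh / Σ(b_i/K_i) = 16.1 / 1.826 = 8.815 m/day.
In each layer the seepage velocity is v_i = q/n_i, so the layer transit time is t_i = b_i·n_i / q:
  layer 1 (coarse sand): t_1 = 10.0 × 0.27 / 8.815 = 0.3063 d
  layer 2 (karst limestone): t_2 = 13.8 × 0.11 / 8.815 = 0.1722 d
  layer 3 (weathered basalt): t_3 = 8.69 × 0.11 / 8.815 = 0.1084 d
Total t = Σ t_i = 0.5869 days.

0.587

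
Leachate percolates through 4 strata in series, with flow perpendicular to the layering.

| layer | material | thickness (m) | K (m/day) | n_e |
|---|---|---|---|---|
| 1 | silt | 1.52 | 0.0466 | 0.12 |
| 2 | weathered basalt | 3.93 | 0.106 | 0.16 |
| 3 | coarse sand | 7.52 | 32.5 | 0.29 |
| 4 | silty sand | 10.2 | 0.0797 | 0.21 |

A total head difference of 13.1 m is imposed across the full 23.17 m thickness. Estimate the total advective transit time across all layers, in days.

With flow normal to the layers, continuity requires the same specific discharge q through every layer.
Σ(b_i/K_i) = 1.52/0.0466 + 3.93/0.106 + 7.52/32.5 + 10.2/0.0797 = 197.9 d.
q = Δh / Σ(b_i/K_i) = 13.1 / 197.9 = 0.06619 m/day.
In each layer the seepage velocity is v_i = q/n_i, so the layer transit time is t_i = b_i·n_i / q:
  layer 1 (silt): t_1 = 1.52 × 0.12 / 0.06619 = 2.756 d
  layer 2 (weathered basalt): t_2 = 3.93 × 0.16 / 0.06619 = 9.499 d
  layer 3 (coarse sand): t_3 = 7.52 × 0.29 / 0.06619 = 32.95 d
  layer 4 (silty sand): t_4 = 10.2 × 0.21 / 0.06619 = 32.36 d
Total t = Σ t_i = 77.56 days.

77.6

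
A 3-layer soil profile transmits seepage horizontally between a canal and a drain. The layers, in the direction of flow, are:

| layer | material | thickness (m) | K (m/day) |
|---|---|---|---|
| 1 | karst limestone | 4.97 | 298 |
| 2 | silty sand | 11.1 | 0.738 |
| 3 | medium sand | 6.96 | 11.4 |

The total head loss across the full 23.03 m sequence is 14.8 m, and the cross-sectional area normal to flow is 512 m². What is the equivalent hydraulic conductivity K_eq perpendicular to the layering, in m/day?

1.47

Flow is perpendicular to layering, so the layers act in series and the equivalent K is the thickness-weighted harmonic mean.
Total thickness L = 4.97 + 11.1 + 6.96 = 23.03 m.
Σ(b_i/K_i) = 4.97/298 + 11.1/0.738 + 6.96/11.4 = 15.67 d.
K_eq = L / Σ(b_i/K_i) = 23.03 / 15.67 = 1.470 m/day.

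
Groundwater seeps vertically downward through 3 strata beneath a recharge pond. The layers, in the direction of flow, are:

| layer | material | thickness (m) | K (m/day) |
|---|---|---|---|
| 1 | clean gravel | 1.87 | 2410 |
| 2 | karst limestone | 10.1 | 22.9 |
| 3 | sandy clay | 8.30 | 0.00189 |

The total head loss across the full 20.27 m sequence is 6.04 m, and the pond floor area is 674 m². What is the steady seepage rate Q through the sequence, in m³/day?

0.927

Flow is perpendicular to layering, so the layers act in series and the equivalent K is the thickness-weighted harmonic mean.
Total thickness L = 1.87 + 10.1 + 8.30 = 20.27 m.
Σ(b_i/K_i) = 1.87/2410 + 10.1/22.9 + 8.30/0.00189 = 4392 d.
K_eq = L / Σ(b_i/K_i) = 20.27 / 4392 = 0.004615 m/day.
Q = K_eq · A · (Δh/L) = 0.004615 × 674 × (6.04/20.27) = 0.9269 m³/day.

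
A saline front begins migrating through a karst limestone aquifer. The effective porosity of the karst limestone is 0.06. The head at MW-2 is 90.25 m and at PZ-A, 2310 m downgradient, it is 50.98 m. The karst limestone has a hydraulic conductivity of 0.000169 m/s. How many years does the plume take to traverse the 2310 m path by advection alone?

1.53

Convert K: 0.000169 m/s × 86400 = 14.60 m/day.
Hydraulic gradient i = (90.25 − 50.98) / 2310 = 39.27 / 2310 = 0.01700.
Darcy flux q = K · i = 14.60 × 0.01700 = 0.2482 m/day.
Seepage velocity v = q / n_e = 0.2482 / 0.06 = 4.137 m/day.
Travel time t = L / v = 2310 / 4.137 = 558.4 days = 1.529 years.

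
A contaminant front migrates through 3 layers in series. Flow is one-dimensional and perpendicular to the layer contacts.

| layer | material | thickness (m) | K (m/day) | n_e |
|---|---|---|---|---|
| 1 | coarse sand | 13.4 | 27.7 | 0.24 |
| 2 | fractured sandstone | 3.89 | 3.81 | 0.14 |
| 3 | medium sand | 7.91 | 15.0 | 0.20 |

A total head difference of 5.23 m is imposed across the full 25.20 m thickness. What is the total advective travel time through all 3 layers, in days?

2.08

With flow normal to the layers, continuity requires the same specific discharge q through every layer.
Σ(b_i/K_i) = 13.4/27.7 + 3.89/3.81 + 7.91/15.0 = 2.032 d.
q = Δh / Σ(b_i/K_i) = 5.23 / 2.032 = 2.574 m/day.
In each layer the seepage velocity is v_i = q/n_i, so the layer transit time is t_i = b_i·n_i / q:
  layer 1 (coarse sand): t_1 = 13.4 × 0.24 / 2.574 = 1.250 d
  layer 2 (fractured sandstone): t_2 = 3.89 × 0.14 / 2.574 = 0.2116 d
  layer 3 (medium sand): t_3 = 7.91 × 0.20 / 2.574 = 0.6147 d
Total t = Σ t_i = 2.076 days.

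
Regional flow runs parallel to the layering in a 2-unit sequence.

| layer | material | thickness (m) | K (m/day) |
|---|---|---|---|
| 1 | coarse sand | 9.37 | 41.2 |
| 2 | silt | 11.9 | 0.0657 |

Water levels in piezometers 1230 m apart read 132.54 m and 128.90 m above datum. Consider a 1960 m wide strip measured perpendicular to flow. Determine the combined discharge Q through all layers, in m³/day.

2240

Flow is parallel to layering, so each bed carries its own Darcy discharge and the transmissivities add.
Σ(K_i·b_i) = 41.2×9.37 + 0.0657×11.9 = 386.8 m²/day.
Hydraulic gradient i = (132.54 − 128.90) / 1230 = 3.64 / 1230 = 0.002959.
Q = Σ(K_i·b_i) · W · i = 386.8 × 1960 × 0.002959 = 2244 m³/day.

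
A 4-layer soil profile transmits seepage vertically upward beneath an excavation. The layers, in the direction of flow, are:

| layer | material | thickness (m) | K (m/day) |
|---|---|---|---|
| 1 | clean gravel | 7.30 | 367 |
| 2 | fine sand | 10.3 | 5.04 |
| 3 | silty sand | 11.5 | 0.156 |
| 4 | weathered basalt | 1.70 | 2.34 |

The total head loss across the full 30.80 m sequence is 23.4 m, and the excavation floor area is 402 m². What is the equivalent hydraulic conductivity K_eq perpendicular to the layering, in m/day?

Flow is perpendicular to layering, so the layers act in series and the equivalent K is the thickness-weighted harmonic mean.
Total thickness L = 7.30 + 10.3 + 11.5 + 1.70 = 30.80 m.
Σ(b_i/K_i) = 7.30/367 + 10.3/5.04 + 11.5/0.156 + 1.70/2.34 = 76.51 d.
K_eq = L / Σ(b_i/K_i) = 30.80 / 76.51 = 0.4026 m/day.

0.403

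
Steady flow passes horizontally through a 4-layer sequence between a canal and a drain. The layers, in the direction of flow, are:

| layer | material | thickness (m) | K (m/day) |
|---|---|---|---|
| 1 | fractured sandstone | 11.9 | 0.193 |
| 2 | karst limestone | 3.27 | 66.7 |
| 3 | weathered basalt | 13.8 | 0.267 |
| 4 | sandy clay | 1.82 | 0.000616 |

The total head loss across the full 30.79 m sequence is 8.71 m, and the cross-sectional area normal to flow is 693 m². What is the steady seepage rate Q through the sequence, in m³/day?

Flow is perpendicular to layering, so the layers act in series and the equivalent K is the thickness-weighted harmonic mean.
Total thickness L = 11.9 + 3.27 + 13.8 + 1.82 = 30.79 m.
Σ(b_i/K_i) = 11.9/0.193 + 3.27/66.7 + 13.8/0.267 + 1.82/0.000616 = 3068 d.
K_eq = L / Σ(b_i/K_i) = 30.79 / 3068 = 0.01004 m/day.
Q = K_eq · A · (Δh/L) = 0.01004 × 693 × (8.71/30.79) = 1.967 m³/day.

1.97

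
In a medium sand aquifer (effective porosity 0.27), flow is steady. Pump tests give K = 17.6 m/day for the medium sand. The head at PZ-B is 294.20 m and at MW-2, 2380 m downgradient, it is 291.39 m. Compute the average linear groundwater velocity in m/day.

Hydraulic gradient i = (294.20 − 291.39) / 2380 = 2.81 / 2380 = 0.001181.
Darcy flux q = K · i = 17.60 × 0.001181 = 0.02078 m/day.
Seepage velocity v = q / n_e = 0.02078 / 0.27 = 0.07696 m/day.

0.0770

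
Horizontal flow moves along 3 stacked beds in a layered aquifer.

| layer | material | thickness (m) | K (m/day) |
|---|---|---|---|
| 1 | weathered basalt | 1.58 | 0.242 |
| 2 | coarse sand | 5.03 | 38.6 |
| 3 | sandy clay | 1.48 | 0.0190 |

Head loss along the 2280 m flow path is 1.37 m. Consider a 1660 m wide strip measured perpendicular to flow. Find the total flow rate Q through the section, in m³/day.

Flow is parallel to layering, so each bed carries its own Darcy discharge and the transmissivities add.
Σ(K_i·b_i) = 0.242×1.58 + 38.6×5.03 + 0.0190×1.48 = 194.6 m²/day.
Hydraulic gradient i = Δh / L = 1.37 / 2280 = 0.0006009.
Q = Σ(K_i·b_i) · W · i = 194.6 × 1660 × 0.0006009 = 194.1 m³/day.

194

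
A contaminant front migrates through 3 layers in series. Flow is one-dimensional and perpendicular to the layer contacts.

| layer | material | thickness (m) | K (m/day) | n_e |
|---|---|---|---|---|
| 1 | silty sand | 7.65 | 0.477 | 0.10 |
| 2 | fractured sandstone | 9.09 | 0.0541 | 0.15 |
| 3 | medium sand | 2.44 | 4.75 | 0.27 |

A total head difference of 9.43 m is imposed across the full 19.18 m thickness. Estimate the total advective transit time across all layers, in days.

With flow normal to the layers, continuity requires the same specific discharge q through every layer.
Σ(b_i/K_i) = 7.65/0.477 + 9.09/0.0541 + 2.44/4.75 = 184.6 d.
q = Δh / Σ(b_i/K_i) = 9.43 / 184.6 = 0.05109 m/day.
In each layer the seepage velocity is v_i = q/n_i, so the layer transit time is t_i = b_i·n_i / q:
  layer 1 (silty sand): t_1 = 7.65 × 0.10 / 0.05109 = 14.97 d
  layer 2 (fractured sandstone): t_2 = 9.09 × 0.15 / 0.05109 = 26.69 d
  layer 3 (medium sand): t_3 = 2.44 × 0.27 / 0.05109 = 12.89 d
Total t = Σ t_i = 54.56 days.

54.6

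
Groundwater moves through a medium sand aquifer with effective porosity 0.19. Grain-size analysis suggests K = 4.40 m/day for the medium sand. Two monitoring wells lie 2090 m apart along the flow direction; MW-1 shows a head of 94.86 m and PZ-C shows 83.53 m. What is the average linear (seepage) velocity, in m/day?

0.126

Hydraulic gradient i = (94.86 − 83.53) / 2090 = 11.33 / 2090 = 0.005421.
Darcy flux q = K · i = 4.400 × 0.005421 = 0.02385 m/day.
Seepage velocity v = q / n_e = 0.02385 / 0.19 = 0.1255 m/day.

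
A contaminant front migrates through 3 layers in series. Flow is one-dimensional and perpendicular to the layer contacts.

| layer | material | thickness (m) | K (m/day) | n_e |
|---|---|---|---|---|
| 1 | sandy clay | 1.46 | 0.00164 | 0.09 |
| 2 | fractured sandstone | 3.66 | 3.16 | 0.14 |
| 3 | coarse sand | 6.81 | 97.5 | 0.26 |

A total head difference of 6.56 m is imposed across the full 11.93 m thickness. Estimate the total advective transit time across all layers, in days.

328

With flow normal to the layers, continuity requires the same specific discharge q through every layer.
Σ(b_i/K_i) = 1.46/0.00164 + 3.66/3.16 + 6.81/97.5 = 891.5 d.
q = Δh / Σ(b_i/K_i) = 6.56 / 891.5 = 0.007359 m/day.
In each layer the seepage velocity is v_i = q/n_i, so the layer transit time is t_i = b_i·n_i / q:
  layer 1 (sandy clay): t_1 = 1.46 × 0.09 / 0.007359 = 17.86 d
  layer 2 (fractured sandstone): t_2 = 3.66 × 0.14 / 0.007359 = 69.63 d
  layer 3 (coarse sand): t_3 = 6.81 × 0.26 / 0.007359 = 240.6 d
Total t = Σ t_i = 328.1 days.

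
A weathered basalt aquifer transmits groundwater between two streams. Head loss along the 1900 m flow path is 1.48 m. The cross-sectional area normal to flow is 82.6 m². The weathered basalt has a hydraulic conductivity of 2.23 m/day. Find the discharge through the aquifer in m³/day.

Hydraulic gradient i = Δh / L = 1.48 / 1900 = 0.0007789.
Darcy's law: Q = K · A · i = 2.230 × 82.60 × 0.0007789 = 0.1435 m³/day.

0.143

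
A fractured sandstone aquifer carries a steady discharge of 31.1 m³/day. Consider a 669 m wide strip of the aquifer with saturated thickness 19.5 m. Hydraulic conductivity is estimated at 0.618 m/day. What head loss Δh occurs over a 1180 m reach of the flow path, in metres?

Cross-sectional area A = 669 × 19.5 = 13046 m².
From Q = K·A·i, i = Q / (K·A) = 31.1 / (0.6180 × 13046) = 0.003858.
Head loss Δh = i · L = 0.003858 × 1180 = 4.552 m.

4.55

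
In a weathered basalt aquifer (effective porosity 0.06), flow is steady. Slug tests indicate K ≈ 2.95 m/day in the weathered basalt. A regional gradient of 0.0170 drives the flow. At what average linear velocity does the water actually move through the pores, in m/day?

Hydraulic gradient i = 0.0170.
Darcy flux q = K · i = 2.950 × 0.01700 = 0.05015 m/day.
Seepage velocity v = q / n_e = 0.05015 / 0.06 = 0.8358 m/day.

0.836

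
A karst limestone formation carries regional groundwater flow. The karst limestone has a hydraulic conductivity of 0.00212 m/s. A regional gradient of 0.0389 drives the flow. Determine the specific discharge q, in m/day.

7.13

Convert K: 0.00212 m/s × 86400 = 183.2 m/day.
Hydraulic gradient i = 0.0389.
Specific discharge q = K · i = 183.2 × 0.03890 = 7.125 m/day.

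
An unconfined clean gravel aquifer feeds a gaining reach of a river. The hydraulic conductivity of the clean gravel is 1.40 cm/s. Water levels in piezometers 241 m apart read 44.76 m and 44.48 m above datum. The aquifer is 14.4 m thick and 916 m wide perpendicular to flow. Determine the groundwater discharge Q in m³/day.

18500

Convert K: 1.40 cm/s × 864 = 1210 m/day.
Cross-sectional area A = 916 × 14.4 = 13190 m².
Hydraulic gradient i = (44.76 − 44.48) / 241 = 0.28 / 241 = 0.001162.
Darcy's law: Q = K · A · i = 1210 × 13190 × 0.001162 = 18537 m³/day.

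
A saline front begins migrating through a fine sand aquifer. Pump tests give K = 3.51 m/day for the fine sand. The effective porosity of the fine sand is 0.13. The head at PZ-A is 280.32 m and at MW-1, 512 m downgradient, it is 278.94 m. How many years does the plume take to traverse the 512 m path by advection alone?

Hydraulic gradient i = (280.32 − 278.94) / 512 = 1.38 / 512 = 0.002695.
Darcy flux q = K · i = 3.510 × 0.002695 = 0.009461 m/day.
Seepage velocity v = q / n_e = 0.009461 / 0.13 = 0.07277 m/day.
Travel time t = L / v = 512 / 0.07277 = 7036 days = 19.26 years.

19.3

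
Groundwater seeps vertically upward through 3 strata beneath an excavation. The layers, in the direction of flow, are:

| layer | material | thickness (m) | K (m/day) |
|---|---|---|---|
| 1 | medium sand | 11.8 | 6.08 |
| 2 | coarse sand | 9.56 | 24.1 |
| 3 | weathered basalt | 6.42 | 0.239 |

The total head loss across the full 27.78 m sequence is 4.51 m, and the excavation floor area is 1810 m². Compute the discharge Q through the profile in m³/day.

280

Flow is perpendicular to layering, so the layers act in series and the equivalent K is the thickness-weighted harmonic mean.
Total thickness L = 11.8 + 9.56 + 6.42 = 27.78 m.
Σ(b_i/K_i) = 11.8/6.08 + 9.56/24.1 + 6.42/0.239 = 29.20 d.
K_eq = L / Σ(b_i/K_i) = 27.78 / 29.20 = 0.9514 m/day.
Q = K_eq · A · (Δh/L) = 0.9514 × 1810 × (4.51/27.78) = 279.6 m³/day.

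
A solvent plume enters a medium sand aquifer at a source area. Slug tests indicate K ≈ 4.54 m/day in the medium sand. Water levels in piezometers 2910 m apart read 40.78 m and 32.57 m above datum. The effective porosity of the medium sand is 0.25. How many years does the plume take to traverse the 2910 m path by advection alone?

156

Hydraulic gradient i = (40.78 − 32.57) / 2910 = 8.21 / 2910 = 0.002821.
Darcy flux q = K · i = 4.540 × 0.002821 = 0.01281 m/day.
Seepage velocity v = q / n_e = 0.01281 / 0.25 = 0.05123 m/day.
Travel time t = L / v = 2910 / 0.05123 = 56797 days = 155.5 years.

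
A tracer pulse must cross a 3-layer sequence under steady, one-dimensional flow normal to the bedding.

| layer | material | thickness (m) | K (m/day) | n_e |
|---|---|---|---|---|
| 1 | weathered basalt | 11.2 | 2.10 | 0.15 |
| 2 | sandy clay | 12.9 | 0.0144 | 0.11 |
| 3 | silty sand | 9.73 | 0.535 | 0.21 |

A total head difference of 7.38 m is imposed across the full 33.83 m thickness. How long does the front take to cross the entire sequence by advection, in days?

With flow normal to the layers, continuity requires the same specific discharge q through every layer.
Σ(b_i/K_i) = 11.2/2.10 + 12.9/0.0144 + 9.73/0.535 = 919.4 d.
q = Δh / Σ(b_i/K_i) = 7.38 / 919.4 = 0.008027 m/day.
In each layer the seepage velocity is v_i = q/n_i, so the layer transit time is t_i = b_i·n_i / q:
  layer 1 (weathered basalt): t_1 = 11.2 × 0.15 / 0.008027 = 209.3 d
  layer 2 (sandy clay): t_2 = 12.9 × 0.11 / 0.008027 = 176.8 d
  layer 3 (silty sand): t_3 = 9.73 × 0.21 / 0.008027 = 254.5 d
Total t = Σ t_i = 640.6 days.

641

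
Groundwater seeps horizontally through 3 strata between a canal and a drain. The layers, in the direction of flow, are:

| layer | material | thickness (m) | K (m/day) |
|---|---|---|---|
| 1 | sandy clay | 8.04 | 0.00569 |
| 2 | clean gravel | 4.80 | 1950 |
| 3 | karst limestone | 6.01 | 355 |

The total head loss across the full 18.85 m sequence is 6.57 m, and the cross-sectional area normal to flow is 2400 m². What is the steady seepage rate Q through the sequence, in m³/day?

Flow is perpendicular to layering, so the layers act in series and the equivalent K is the thickness-weighted harmonic mean.
Total thickness L = 8.04 + 4.80 + 6.01 = 18.85 m.
Σ(b_i/K_i) = 8.04/0.00569 + 4.80/1950 + 6.01/355 = 1413 d.
K_eq = L / Σ(b_i/K_i) = 18.85 / 1413 = 0.01334 m/day.
Q = K_eq · A · (Δh/L) = 0.01334 × 2400 × (6.57/18.85) = 11.16 m³/day.

11.2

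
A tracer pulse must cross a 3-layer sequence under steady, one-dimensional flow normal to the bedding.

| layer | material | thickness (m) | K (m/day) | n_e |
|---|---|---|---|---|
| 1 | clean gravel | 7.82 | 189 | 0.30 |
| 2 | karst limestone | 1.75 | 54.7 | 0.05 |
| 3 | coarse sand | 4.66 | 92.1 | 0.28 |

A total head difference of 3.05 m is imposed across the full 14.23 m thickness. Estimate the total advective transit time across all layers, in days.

0.152

With flow normal to the layers, continuity requires the same specific discharge q through every layer.
Σ(b_i/K_i) = 7.82/189 + 1.75/54.7 + 4.66/92.1 = 0.1240 d.
q = Δh / Σ(b_i/K_i) = 3.05 / 0.1240 = 24.60 m/day.
In each layer the seepage velocity is v_i = q/n_i, so the layer transit time is t_i = b_i·n_i / q:
  layer 1 (clean gravel): t_1 = 7.82 × 0.30 / 24.60 = 0.09535 d
  layer 2 (karst limestone): t_2 = 1.75 × 0.05 / 24.60 = 0.003556 d
  layer 3 (coarse sand): t_3 = 4.66 × 0.28 / 24.60 = 0.05303 d
Total t = Σ t_i = 0.1519 days.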